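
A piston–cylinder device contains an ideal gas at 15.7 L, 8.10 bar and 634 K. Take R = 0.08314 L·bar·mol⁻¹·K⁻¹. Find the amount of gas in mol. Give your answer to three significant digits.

n ≈ 2.41 mol

PV = nRT ⇒ n = PV/(RT) = (8.10 × 15.7) / (0.08314 × 634)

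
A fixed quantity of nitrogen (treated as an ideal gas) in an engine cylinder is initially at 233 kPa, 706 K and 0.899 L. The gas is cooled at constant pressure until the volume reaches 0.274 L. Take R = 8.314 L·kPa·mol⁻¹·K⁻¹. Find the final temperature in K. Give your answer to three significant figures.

Isobaric, so V/T is constant: P₂ = P₁; T₂ = T₁·(V₂/V₁) = 215.2 K.

T₂ ≈ 215 K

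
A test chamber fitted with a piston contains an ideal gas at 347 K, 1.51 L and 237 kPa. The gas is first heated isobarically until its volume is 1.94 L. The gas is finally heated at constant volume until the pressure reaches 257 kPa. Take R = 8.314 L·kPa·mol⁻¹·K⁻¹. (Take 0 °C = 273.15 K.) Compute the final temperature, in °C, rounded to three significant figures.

P constant ⇒ V ∝ T: P₂ = P₁; T₂ = T₁·(V₂/V₁) = 445.8 K.
Isochoric, so P/T is constant: V₃ = V₂; T₃ = T₂·(P₃/P₂) = 483.4 K.

T₃ ≈ 210 °C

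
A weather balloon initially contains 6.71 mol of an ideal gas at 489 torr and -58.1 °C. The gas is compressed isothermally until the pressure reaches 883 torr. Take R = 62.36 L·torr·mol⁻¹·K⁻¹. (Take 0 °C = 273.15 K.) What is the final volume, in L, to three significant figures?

V₂ ≈ 102 L

Convert: T₁ = 215.0 K.
From PV = nRT: V₁ = nRT₁/P₁ = 184.0 L.
Isothermal, so P V is constant: T₂ = T₁; V₂ = V₁·(P₁/P₂) = 101.9 L.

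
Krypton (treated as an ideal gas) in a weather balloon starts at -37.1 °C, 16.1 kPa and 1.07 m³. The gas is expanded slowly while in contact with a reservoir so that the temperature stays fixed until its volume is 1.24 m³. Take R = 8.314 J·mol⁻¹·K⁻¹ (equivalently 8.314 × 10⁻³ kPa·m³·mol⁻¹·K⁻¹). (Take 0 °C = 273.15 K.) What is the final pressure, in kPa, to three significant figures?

P₂ ≈ 13.9 kPa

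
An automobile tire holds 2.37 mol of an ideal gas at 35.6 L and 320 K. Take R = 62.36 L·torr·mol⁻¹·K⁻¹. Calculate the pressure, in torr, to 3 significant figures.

PV = nRT ⇒ P = nRT/V = (2.37 × 62.36 × 320) / 35.6

P ≈ 1.33e+03 torr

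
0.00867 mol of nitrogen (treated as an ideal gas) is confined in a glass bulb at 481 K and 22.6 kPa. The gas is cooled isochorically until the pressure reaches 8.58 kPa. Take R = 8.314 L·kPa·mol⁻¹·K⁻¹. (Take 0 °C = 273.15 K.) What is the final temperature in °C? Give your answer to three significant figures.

T₂ ≈ -90.5 °C

From PV = nRT: V₁ = nRT₁/P₁ = 1.534 L.
V constant ⇒ P ∝ T: V₂ = V₁; T₂ = T₁·(P₂/P₁) = 182.6 K.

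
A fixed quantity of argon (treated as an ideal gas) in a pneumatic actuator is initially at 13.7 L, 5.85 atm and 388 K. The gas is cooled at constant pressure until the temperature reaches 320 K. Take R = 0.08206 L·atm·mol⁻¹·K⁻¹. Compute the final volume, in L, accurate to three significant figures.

V₂ ≈ 11.3 L

Isobaric, so V/T is constant: P₂ = P₁; V₂ = V₁·(T₂/T₁) = 11.30 L.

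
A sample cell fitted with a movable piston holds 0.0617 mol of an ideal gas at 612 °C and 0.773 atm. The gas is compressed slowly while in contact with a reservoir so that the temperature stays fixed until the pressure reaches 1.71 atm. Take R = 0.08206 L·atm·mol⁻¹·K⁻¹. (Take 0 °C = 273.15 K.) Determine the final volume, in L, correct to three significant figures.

Convert: T₁ = 885.1 K.
From PV = nRT: V₁ = nRT₁/P₁ = 5.798 L.
Isothermal, so P V is constant: T₂ = T₁; V₂ = V₁·(P₁/P₂) = 2.621 L.

V₂ ≈ 2.62 L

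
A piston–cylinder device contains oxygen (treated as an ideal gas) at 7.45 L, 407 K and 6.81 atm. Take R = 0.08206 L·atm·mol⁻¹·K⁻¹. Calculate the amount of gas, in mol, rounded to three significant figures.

n ≈ 1.52 mol

PV = nRT ⇒ n = PV/(RT) = (6.81 × 7.45) / (0.08206 × 407)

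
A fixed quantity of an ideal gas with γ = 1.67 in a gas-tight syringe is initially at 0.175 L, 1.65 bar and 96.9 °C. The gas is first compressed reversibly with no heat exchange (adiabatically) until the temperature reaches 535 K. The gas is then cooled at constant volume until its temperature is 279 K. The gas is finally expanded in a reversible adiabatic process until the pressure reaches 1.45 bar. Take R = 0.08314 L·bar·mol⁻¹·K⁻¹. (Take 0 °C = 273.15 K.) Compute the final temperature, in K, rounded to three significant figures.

T₄ ≈ 238 K

Convert: T₁ = 370.0 K.
Reversible adiabatic, γ = 1.67: P₂ = P₁·(T₂/T₁)^(γ/(γ−1)) = 4.135 bar; V₂ = V₁·(T₁/T₂)^(1/(γ−1)) = 0.1009 L.
V constant ⇒ P ∝ T: V₃ = V₂; P₃ = P₂·(T₃/T₂) = 2.157 bar.
Adiabatic (γ = 1.67), T V^(γ−1) and P V^γ constant: T₄ = T₃·(P₄/P₃)^((γ−1)/γ) = 237.9 K; V₄ = V₃·(P₃/P₄)^(1/γ) = 0.1280 L.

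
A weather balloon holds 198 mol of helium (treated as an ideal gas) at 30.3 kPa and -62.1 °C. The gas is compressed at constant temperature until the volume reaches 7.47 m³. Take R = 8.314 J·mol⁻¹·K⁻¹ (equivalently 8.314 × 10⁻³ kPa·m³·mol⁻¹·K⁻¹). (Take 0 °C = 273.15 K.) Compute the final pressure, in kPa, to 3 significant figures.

Convert: T₁ = 211.0 K.
From PV = nRT: V₁ = nRT₁/P₁ = 11.47 m³.
T constant ⇒ Boyle's law P V = const: T₂ = T₁; P₂ = P₁·(V₁/V₂) = 46.51 kPa.

P₂ ≈ 46.5 kPa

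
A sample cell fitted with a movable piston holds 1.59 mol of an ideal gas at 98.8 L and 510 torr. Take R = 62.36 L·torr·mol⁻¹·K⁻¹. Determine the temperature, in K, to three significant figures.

PV = nRT ⇒ T = PV/(nR) = (510 × 98.8) / (1.59 × 62.36)

T ≈ 508 K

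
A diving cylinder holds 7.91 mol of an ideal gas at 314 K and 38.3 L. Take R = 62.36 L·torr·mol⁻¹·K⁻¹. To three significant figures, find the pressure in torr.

P ≈ 4.04e+03 torr

PV = nRT ⇒ P = nRT/V = (7.91 × 62.36 × 314) / 38.3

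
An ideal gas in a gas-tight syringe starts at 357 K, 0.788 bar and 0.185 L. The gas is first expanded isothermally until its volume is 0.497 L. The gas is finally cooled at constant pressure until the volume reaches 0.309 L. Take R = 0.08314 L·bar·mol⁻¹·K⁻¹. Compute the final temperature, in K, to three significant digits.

T₃ ≈ 222 K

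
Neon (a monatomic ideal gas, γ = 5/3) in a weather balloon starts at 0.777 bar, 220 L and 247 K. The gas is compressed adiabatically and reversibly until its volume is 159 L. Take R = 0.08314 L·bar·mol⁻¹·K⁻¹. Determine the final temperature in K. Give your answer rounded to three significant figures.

Reversible adiabatic, γ = 5/3: T₂ = T₁·(V₁/V₂)^(γ−1) = 306.7 K; P₂ = P₁·(V₁/V₂)^γ = 1.335 bar.

T₂ ≈ 307 K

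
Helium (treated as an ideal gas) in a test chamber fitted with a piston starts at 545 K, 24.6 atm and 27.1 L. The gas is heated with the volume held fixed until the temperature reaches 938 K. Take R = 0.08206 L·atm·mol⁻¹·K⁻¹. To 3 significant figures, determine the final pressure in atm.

V constant ⇒ P ∝ T: V₂ = V₁; P₂ = P₁·(T₂/T₁) = 42.34 atm.

P₂ ≈ 42.3 atm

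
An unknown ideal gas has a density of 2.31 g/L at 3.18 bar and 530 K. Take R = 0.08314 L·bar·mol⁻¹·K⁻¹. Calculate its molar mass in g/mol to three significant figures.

ρ = PM/(RT) ⇒ M = ρRT/P = (2.31 × 0.08314 × 530.0) / 3.18

M ≈ 32.0 g/mol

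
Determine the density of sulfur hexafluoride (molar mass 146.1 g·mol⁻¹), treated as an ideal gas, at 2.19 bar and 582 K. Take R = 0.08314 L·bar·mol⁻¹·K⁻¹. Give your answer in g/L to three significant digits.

ρ ≈ 6.61 g/L

ρ = PM/(RT) = (2.19 × 146.1) / (0.08314 × 582.0)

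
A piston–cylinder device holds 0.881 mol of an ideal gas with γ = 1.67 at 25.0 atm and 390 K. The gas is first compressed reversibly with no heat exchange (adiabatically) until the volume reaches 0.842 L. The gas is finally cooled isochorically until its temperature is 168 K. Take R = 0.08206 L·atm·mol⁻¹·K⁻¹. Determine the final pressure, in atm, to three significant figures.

From PV = nRT: V₁ = nRT₁/P₁ = 1.128 L.
Reversible adiabatic, γ = 1.67: T₂ = T₁·(V₁/V₂)^(γ−1) = 474.4 K; P₂ = P₁·(V₁/V₂)^γ = 40.73 atm.
Isochoric, so P/T is constant: V₃ = V₂; P₃ = P₂·(T₃/T₂) = 14.42 atm.

P₃ ≈ 14.4 atm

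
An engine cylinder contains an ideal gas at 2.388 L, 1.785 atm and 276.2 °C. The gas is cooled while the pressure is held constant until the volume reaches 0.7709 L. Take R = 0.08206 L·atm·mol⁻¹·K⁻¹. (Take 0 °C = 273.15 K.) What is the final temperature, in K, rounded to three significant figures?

Convert: T₁ = 549.3 K.
P constant ⇒ V ∝ T: P₂ = P₁; T₂ = T₁·(V₂/V₁) = 177.3 K.

T₂ ≈ 177 K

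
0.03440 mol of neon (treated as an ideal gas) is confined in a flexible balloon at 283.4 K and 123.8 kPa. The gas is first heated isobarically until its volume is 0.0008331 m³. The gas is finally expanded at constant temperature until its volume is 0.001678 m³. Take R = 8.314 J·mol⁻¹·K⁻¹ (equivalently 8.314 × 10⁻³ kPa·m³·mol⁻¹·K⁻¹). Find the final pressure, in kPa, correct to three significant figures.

P₃ ≈ 61.5 kPa

From PV = nRT: V₁ = nRT₁/P₁ = 0.0006547 m³.
Isobaric, so V/T is constant: P₂ = P₁; T₂ = T₁·(V₂/V₁) = 360.6 K.
Isothermal, so P V is constant: T₃ = T₂; P₃ = P₂·(V₂/V₃) = 61.46 kPa.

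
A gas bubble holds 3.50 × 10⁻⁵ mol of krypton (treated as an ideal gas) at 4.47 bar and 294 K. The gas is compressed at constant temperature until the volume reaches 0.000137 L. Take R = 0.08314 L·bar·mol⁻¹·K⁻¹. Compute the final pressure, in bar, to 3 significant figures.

From PV = nRT: V₁ = nRT₁/P₁ = 0.0001914 L.
Isothermal, so P V is constant: T₂ = T₁; P₂ = P₁·(V₁/V₂) = 6.245 bar.

P₂ ≈ 6.24 bar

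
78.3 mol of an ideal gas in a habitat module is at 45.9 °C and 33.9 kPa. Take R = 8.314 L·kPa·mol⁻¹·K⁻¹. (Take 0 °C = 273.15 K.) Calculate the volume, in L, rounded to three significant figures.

V ≈ 6.13e+03 L

Convert: T = 319.05 K.
PV = nRT ⇒ V = nRT/P = (78.3 × 8.314 × 319.05) / 33.9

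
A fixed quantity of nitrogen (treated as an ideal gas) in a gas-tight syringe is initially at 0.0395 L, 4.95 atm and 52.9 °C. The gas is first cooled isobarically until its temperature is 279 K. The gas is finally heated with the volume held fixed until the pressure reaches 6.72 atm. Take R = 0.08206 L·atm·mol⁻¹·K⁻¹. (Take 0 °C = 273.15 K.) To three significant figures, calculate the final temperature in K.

T₃ ≈ 379 K

Convert: T₁ = 326.0 K.
Isobaric, so V/T is constant: P₂ = P₁; V₂ = V₁·(T₂/T₁) = 0.03380 L.
V constant ⇒ P ∝ T: V₃ = V₂; T₃ = T₂·(P₃/P₂) = 378.8 K.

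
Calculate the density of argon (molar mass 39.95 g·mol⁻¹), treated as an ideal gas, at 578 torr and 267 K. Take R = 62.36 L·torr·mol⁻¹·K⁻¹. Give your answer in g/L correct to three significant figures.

ρ ≈ 1.39 g/L

ρ = PM/(RT) = (578 × 39.95) / (62.36 × 267.0)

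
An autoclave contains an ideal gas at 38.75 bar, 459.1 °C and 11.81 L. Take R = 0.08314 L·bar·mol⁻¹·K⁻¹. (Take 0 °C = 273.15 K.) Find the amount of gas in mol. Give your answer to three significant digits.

n ≈ 7.52 mol

Convert: T = 732.25 K.
PV = nRT ⇒ n = PV/(RT) = (38.75 × 11.81) / (0.08314 × 732.25)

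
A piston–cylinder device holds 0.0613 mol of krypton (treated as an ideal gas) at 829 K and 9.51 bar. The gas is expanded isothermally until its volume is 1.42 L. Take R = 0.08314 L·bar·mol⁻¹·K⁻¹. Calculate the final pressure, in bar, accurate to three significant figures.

P₂ ≈ 2.98 bar

From PV = nRT: V₁ = nRT₁/P₁ = 0.4443 L.
Isothermal, so P V is constant: T₂ = T₁; P₂ = P₁·(V₁/V₂) = 2.975 bar.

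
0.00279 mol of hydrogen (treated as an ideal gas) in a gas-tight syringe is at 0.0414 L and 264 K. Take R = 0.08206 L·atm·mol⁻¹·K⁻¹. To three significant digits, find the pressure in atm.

PV = nRT ⇒ P = nRT/V = (0.00279 × 0.08206 × 264) / 0.0414

P ≈ 1.46 atm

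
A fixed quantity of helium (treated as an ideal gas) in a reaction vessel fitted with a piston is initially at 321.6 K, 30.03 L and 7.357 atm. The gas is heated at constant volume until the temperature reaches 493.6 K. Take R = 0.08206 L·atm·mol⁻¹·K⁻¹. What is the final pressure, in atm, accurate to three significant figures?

Isochoric, so P/T is constant: V₂ = V₁; P₂ = P₁·(T₂/T₁) = 11.29 atm.

P₂ ≈ 11.3 atm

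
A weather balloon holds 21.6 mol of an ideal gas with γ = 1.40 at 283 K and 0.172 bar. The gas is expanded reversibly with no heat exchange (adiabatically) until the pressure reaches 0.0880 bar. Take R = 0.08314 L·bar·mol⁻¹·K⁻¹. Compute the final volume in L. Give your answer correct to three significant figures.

V₂ ≈ 4.77e+03 L

From PV = nRT: V₁ = nRT₁/P₁ = 2955 L.
Adiabatic (γ = 1.40), T V^(γ−1) and P V^γ constant: T₂ = T₁·(P₂/P₁)^((γ−1)/γ) = 233.7 K; V₂ = V₁·(P₁/P₂)^(1/γ) = 4769 L.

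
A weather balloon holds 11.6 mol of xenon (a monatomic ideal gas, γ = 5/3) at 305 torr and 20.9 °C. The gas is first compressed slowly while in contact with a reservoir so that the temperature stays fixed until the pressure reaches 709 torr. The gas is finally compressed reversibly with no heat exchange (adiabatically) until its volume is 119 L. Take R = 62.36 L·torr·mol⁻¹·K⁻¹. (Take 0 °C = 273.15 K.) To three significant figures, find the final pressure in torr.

P₃ ≈ 3.31e+03 torr

Convert: T₁ = 294.0 K.
From PV = nRT: V₁ = nRT₁/P₁ = 697.4 L.
T constant ⇒ Boyle's law P V = const: T₂ = T₁; V₂ = V₁·(P₁/P₂) = 300.0 L.
Reversible adiabatic, γ = 5/3: T₃ = T₂·(V₂/V₃)^(γ−1) = 544.7 K; P₃ = P₂·(V₂/V₃)^γ = 3311 torr.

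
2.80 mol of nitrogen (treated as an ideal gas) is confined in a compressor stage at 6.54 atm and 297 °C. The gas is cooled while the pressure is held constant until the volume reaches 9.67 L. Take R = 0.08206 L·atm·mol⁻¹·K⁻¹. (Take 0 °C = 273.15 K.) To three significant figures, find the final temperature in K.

T₂ ≈ 275 K

Convert: T₁ = 570.1 K.
From PV = nRT: V₁ = nRT₁/P₁ = 20.03 L.
P constant ⇒ V ∝ T: P₂ = P₁; T₂ = T₁·(V₂/V₁) = 275.2 K.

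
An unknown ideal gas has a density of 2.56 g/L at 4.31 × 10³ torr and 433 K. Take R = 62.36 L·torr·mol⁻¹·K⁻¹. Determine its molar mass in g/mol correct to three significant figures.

M ≈ 16.0 g/mol

ρ = PM/(RT) ⇒ M = ρRT/P = (2.56 × 62.36 × 433.0) / 4.31e+03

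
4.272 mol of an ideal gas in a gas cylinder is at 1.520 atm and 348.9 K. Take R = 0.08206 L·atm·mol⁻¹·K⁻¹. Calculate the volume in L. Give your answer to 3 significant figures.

PV = nRT ⇒ V = nRT/P = (4.272 × 0.08206 × 348.9) / 1.520

V ≈ 80.5 L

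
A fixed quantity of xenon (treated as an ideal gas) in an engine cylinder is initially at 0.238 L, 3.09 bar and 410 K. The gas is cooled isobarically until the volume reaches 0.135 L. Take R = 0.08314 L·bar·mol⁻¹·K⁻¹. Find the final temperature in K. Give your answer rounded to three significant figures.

T₂ ≈ 233 K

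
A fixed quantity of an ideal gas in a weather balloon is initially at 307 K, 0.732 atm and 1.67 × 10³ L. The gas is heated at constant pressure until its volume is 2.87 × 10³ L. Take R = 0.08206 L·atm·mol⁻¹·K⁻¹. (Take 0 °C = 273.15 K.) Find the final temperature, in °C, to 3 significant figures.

Isobaric, so V/T is constant: P₂ = P₁; T₂ = T₁·(V₂/V₁) = 527.6 K.

T₂ ≈ 254 °C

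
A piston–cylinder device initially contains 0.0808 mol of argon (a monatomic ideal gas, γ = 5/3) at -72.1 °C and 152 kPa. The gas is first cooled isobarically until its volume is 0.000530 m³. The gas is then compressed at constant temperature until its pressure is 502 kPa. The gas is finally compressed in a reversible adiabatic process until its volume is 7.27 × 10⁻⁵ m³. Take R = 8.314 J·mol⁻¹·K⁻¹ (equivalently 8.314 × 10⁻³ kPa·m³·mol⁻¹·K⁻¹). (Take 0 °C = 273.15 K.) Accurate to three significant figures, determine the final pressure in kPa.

P₄ ≈ 1.88e+03 kPa

Convert: T₁ = 201.0 K.
From PV = nRT: V₁ = nRT₁/P₁ = 0.0008885 m³.
Isobaric, so V/T is constant: P₂ = P₁; T₂ = T₁·(V₂/V₁) = 119.9 K.
Isothermal, so P V is constant: T₃ = T₂; V₃ = V₂·(P₂/P₃) = 0.0001605 m³.
Adiabatic (γ = 5/3), T V^(γ−1) and P V^γ constant: T₄ = T₃·(V₃/V₄)^(γ−1) = 203.3 K; P₄ = P₃·(V₃/V₄)^γ = 1879 kPa.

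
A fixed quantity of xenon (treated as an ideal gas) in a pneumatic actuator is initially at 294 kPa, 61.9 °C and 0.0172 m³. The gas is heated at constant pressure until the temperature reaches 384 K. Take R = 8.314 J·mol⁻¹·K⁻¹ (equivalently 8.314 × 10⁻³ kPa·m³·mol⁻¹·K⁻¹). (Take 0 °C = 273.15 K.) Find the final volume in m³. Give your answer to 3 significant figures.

Convert: T₁ = 335.0 K.
Isobaric, so V/T is constant: P₂ = P₁; V₂ = V₁·(T₂/T₁) = 0.01971 m³.

V₂ ≈ 0.0197 m³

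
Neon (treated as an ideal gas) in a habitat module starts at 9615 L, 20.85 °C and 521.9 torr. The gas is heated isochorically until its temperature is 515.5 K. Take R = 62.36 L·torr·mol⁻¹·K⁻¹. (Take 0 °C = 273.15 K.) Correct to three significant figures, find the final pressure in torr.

P₂ ≈ 915 torr

Convert: T₁ = 294.0 K.
V constant ⇒ P ∝ T: V₂ = V₁; P₂ = P₁·(T₂/T₁) = 915.1 torr.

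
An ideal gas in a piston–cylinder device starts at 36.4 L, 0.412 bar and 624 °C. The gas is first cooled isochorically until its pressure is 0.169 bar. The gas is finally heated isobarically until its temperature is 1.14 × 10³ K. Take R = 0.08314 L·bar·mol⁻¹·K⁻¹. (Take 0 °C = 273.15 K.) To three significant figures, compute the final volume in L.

Convert: T₁ = 897.1 K.
V constant ⇒ P ∝ T: V₂ = V₁; T₂ = T₁·(P₂/P₁) = 368.0 K.
P constant ⇒ V ∝ T: P₃ = P₂; V₃ = V₂·(T₃/T₂) = 112.8 L.

V₃ ≈ 113 L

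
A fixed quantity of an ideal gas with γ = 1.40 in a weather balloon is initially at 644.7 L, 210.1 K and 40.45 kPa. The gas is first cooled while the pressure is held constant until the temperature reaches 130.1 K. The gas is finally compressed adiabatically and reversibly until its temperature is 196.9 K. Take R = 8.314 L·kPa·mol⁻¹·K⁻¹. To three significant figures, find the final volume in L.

V₃ ≈ 142 L

Isobaric, so V/T is constant: P₂ = P₁; V₂ = V₁·(T₂/T₁) = 399.2 L.
Adiabatic (γ = 1.40), T V^(γ−1) and P V^γ constant: P₃ = P₂·(T₃/T₂)^(γ/(γ−1)) = 172.5 kPa; V₃ = V₂·(T₂/T₃)^(1/(γ−1)) = 141.7 L.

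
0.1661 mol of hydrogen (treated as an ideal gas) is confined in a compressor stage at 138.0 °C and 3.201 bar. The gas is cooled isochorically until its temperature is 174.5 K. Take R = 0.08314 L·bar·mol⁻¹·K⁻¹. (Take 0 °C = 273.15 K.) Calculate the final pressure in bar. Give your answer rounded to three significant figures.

Convert: T₁ = 411.1 K.
From PV = nRT: V₁ = nRT₁/P₁ = 1.774 L.
Isochoric, so P/T is constant: V₂ = V₁; P₂ = P₁·(T₂/T₁) = 1.359 bar.

P₂ ≈ 1.36 bar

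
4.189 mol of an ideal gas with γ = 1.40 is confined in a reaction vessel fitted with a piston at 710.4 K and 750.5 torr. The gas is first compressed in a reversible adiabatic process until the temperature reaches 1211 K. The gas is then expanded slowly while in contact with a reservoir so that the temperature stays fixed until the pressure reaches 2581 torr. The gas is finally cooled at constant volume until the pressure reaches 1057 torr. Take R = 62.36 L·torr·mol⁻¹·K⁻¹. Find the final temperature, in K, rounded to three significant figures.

From PV = nRT: V₁ = nRT₁/P₁ = 247.3 L.
Reversible adiabatic, γ = 1.40: P₂ = P₁·(T₂/T₁)^(γ/(γ−1)) = 4854 torr; V₂ = V₁·(T₁/T₂)^(1/(γ−1)) = 65.17 L.
T constant ⇒ Boyle's law P V = const: T₃ = T₂; V₃ = V₂·(P₂/P₃) = 122.6 L.
V constant ⇒ P ∝ T: V₄ = V₃; T₄ = T₃·(P₄/P₃) = 495.9 K.

T₄ ≈ 496 K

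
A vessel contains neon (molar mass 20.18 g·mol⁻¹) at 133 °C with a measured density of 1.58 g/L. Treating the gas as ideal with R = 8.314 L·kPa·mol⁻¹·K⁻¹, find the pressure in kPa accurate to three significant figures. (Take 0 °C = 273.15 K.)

P ≈ 264 kPa

ρ = PM/(RT) ⇒ P = ρRT/M = (1.58 × 8.314 × 406.1) / 20.18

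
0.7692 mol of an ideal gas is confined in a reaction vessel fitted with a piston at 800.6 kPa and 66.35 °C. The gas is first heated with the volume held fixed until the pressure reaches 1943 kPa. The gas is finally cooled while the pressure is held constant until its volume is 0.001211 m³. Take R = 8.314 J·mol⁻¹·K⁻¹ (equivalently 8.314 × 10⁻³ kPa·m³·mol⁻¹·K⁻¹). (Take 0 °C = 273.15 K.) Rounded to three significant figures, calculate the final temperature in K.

T₃ ≈ 368 K

Convert: T₁ = 339.5 K.
From PV = nRT: V₁ = nRT₁/P₁ = 0.002712 m³.
V constant ⇒ P ∝ T: V₂ = V₁; T₂ = T₁·(P₂/P₁) = 823.9 K.
Isobaric, so V/T is constant: P₃ = P₂; T₃ = T₂·(V₃/V₂) = 367.9 K.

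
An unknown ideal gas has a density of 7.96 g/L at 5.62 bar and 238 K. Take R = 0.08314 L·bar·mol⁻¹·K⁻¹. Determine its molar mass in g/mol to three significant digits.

ρ = PM/(RT) ⇒ M = ρRT/P = (7.96 × 0.08314 × 238.0) / 5.62

M ≈ 28.0 g/mol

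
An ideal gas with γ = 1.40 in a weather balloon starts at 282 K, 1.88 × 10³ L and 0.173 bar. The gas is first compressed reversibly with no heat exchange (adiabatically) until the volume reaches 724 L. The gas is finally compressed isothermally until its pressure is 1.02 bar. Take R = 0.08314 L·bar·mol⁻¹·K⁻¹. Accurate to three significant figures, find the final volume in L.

V₃ ≈ 467 L

Reversible adiabatic, γ = 1.40: T₂ = T₁·(V₁/V₂)^(γ−1) = 413.1 K; P₂ = P₁·(V₁/V₂)^γ = 0.6580 bar.
T constant ⇒ Boyle's law P V = const: T₃ = T₂; V₃ = V₂·(P₂/P₃) = 467.1 L.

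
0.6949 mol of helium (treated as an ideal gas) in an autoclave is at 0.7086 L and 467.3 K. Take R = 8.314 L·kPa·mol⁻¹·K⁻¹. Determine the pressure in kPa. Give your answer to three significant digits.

P ≈ 3.81e+03 kPa

PV = nRT ⇒ P = nRT/V = (0.6949 × 8.314 × 467.3) / 0.7086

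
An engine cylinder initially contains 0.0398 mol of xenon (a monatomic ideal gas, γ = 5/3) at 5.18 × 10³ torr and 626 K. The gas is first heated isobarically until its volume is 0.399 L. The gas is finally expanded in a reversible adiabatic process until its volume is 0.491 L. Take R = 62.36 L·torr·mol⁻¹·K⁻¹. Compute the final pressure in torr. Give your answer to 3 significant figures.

P₃ ≈ 3.67e+03 torr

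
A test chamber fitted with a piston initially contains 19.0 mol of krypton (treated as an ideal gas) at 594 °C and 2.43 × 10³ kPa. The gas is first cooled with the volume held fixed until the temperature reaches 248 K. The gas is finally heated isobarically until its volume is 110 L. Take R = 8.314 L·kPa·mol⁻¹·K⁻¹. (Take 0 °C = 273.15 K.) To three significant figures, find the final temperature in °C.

Convert: T₁ = 867.1 K.
From PV = nRT: V₁ = nRT₁/P₁ = 56.37 L.
Isochoric, so P/T is constant: V₂ = V₁; P₂ = P₁·(T₂/T₁) = 695.0 kPa.
Isobaric, so V/T is constant: P₃ = P₂; T₃ = T₂·(V₃/V₂) = 483.9 K.

T₃ ≈ 211 °C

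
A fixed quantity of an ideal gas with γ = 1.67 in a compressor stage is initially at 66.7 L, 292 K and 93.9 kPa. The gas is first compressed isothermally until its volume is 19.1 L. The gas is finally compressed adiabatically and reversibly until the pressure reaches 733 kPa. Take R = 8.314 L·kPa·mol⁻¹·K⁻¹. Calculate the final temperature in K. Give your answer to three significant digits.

T₃ ≈ 403 K

Isothermal, so P V is constant: T₂ = T₁; P₂ = P₁·(V₁/V₂) = 327.9 kPa.
Reversible adiabatic, γ = 1.67: T₃ = T₂·(P₃/P₂)^((γ−1)/γ) = 403.2 K; V₃ = V₂·(P₂/P₃)^(1/γ) = 11.80 L.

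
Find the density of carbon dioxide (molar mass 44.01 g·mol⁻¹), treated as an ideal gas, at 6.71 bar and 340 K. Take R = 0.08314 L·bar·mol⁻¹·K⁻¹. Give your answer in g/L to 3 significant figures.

ρ ≈ 10.4 g/L

ρ = PM/(RT) = (6.71 × 44.01) / (0.08314 × 340.0)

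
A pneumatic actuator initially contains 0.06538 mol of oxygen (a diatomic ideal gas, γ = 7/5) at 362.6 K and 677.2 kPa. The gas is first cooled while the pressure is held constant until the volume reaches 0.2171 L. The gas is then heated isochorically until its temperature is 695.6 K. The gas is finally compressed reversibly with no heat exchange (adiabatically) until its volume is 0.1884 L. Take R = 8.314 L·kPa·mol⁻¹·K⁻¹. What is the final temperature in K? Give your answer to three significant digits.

From PV = nRT: V₁ = nRT₁/P₁ = 0.2910 L.
Isobaric, so V/T is constant: P₂ = P₁; T₂ = T₁·(V₂/V₁) = 270.5 K.
Isochoric, so P/T is constant: V₃ = V₂; P₃ = P₂·(T₃/T₂) = 1742 kPa.
Adiabatic (γ = 7/5), T V^(γ−1) and P V^γ constant: T₄ = T₃·(V₃/V₄)^(γ−1) = 736.2 K; P₄ = P₃·(V₃/V₄)^γ = 2124 kPa.

T₄ ≈ 736 K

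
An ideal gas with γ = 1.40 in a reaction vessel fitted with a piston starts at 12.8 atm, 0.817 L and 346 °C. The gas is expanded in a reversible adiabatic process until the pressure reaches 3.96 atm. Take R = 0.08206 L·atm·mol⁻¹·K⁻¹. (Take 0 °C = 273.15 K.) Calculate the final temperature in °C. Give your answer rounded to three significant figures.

Convert: T₁ = 619.1 K.
Reversible adiabatic, γ = 1.40: T₂ = T₁·(P₂/P₁)^((γ−1)/γ) = 442.8 K; V₂ = V₁·(P₁/P₂)^(1/γ) = 1.889 L.

T₂ ≈ 170 °C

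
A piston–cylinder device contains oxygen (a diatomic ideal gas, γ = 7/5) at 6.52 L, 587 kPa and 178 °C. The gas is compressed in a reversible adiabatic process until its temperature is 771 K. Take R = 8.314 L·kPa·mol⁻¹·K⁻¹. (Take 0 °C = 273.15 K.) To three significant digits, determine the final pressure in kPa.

Convert: T₁ = 451.1 K.
Reversible adiabatic, γ = 7/5: P₂ = P₁·(T₂/T₁)^(γ/(γ−1)) = 3830 kPa; V₂ = V₁·(T₁/T₂)^(1/(γ−1)) = 1.708 L.

P₂ ≈ 3.83e+03 kPa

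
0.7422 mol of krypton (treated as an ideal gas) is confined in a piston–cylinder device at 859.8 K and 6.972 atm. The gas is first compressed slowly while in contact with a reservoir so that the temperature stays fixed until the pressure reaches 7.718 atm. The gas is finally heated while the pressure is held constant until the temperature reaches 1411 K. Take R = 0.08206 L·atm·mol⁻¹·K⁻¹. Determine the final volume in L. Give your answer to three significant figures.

V₃ ≈ 11.1 L

From PV = nRT: V₁ = nRT₁/P₁ = 7.511 L.
Isothermal, so P V is constant: T₂ = T₁; V₂ = V₁·(P₁/P₂) = 6.785 L.
Isobaric, so V/T is constant: P₃ = P₂; V₃ = V₂·(T₃/T₂) = 11.13 L.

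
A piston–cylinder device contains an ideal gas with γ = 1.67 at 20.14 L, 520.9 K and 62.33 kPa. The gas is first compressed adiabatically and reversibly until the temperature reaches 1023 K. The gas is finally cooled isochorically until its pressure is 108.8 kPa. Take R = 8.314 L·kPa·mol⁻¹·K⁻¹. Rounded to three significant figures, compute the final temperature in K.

Reversible adiabatic, γ = 1.67: P₂ = P₁·(T₂/T₁)^(γ/(γ−1)) = 335.2 kPa; V₂ = V₁·(T₁/T₂)^(1/(γ−1)) = 7.355 L.
V constant ⇒ P ∝ T: V₃ = V₂; T₃ = T₂·(P₃/P₂) = 332.0 K.

T₃ ≈ 332 K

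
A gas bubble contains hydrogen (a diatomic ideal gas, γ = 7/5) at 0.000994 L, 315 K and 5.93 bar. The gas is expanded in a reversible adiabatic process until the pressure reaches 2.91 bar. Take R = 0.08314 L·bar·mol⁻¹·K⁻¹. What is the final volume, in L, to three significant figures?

V₂ ≈ 0.00165 L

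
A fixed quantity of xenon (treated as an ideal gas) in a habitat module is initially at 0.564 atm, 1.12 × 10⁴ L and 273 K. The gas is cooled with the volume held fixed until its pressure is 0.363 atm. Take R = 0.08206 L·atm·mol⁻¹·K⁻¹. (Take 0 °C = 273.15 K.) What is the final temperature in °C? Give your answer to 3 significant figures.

Isochoric, so P/T is constant: V₂ = V₁; T₂ = T₁·(P₂/P₁) = 175.7 K.

T₂ ≈ -97.4 °C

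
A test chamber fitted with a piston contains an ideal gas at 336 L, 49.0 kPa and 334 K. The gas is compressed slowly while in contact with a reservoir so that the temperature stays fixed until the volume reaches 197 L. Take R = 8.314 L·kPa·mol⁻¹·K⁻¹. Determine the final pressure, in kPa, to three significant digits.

P₂ ≈ 83.6 kPa

T constant ⇒ Boyle's law P V = const: T₂ = T₁; P₂ = P₁·(V₁/V₂) = 83.57 kPa.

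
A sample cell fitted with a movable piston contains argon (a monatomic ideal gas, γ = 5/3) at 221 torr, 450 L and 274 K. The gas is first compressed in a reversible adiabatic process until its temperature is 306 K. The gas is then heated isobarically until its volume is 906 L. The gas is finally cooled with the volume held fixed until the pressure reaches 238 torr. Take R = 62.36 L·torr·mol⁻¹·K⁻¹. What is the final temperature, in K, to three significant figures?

Adiabatic (γ = 5/3), T V^(γ−1) and P V^γ constant: P₂ = P₁·(T₂/T₁)^(γ/(γ−1)) = 291.3 torr; V₂ = V₁·(T₁/T₂)^(1/(γ−1)) = 381.3 L.
P constant ⇒ V ∝ T: P₃ = P₂; T₃ = T₂·(V₃/V₂) = 727.1 K.
V constant ⇒ P ∝ T: V₄ = V₃; T₄ = T₃·(P₄/P₃) = 594.1 K.

T₄ ≈ 594 K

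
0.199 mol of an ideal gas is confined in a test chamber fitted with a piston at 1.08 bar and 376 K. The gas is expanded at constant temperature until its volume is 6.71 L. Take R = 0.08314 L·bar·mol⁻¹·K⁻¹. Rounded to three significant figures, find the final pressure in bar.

P₂ ≈ 0.927 bar

From PV = nRT: V₁ = nRT₁/P₁ = 5.760 L.
T constant ⇒ Boyle's law P V = const: T₂ = T₁; P₂ = P₁·(V₁/V₂) = 0.9271 bar.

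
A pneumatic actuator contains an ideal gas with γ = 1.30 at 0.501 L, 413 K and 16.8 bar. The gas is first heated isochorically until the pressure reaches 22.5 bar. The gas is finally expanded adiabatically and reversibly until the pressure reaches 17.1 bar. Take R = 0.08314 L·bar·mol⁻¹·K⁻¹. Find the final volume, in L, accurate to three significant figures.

Isochoric, so P/T is constant: V₂ = V₁; T₂ = T₁·(P₂/P₁) = 553.1 K.
Adiabatic (γ = 1.30), T V^(γ−1) and P V^γ constant: T₃ = T₂·(P₃/P₂)^((γ−1)/γ) = 519.2 K; V₃ = V₂·(P₂/P₃)^(1/γ) = 0.6188 L.

V₃ ≈ 0.619 L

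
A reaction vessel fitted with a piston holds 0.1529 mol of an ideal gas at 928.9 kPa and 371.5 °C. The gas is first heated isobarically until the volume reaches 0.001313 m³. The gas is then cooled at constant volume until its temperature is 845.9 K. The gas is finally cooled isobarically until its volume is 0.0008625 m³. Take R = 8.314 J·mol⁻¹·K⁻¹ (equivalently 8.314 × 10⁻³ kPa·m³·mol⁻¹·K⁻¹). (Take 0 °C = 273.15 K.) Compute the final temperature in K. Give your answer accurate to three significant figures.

T₄ ≈ 556 K

Convert: T₁ = 644.6 K.
From PV = nRT: V₁ = nRT₁/P₁ = 0.0008822 m³.
P constant ⇒ V ∝ T: P₂ = P₁; T₂ = T₁·(V₂/V₁) = 959.4 K.
V constant ⇒ P ∝ T: V₃ = V₂; P₃ = P₂·(T₃/T₂) = 819.0 kPa.
Isobaric, so V/T is constant: P₄ = P₃; T₄ = T₃·(V₄/V₃) = 555.7 K.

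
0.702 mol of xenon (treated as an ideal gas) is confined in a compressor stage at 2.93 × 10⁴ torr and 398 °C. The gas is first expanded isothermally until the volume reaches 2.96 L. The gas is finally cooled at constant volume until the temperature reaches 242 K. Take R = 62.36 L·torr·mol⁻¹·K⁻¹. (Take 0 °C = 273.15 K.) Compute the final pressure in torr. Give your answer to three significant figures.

P₃ ≈ 3.58e+03 torr

Convert: T₁ = 671.1 K.
From PV = nRT: V₁ = nRT₁/P₁ = 1.003 L.
T constant ⇒ Boyle's law P V = const: T₂ = T₁; P₂ = P₁·(V₁/V₂) = 9926 torr.
V constant ⇒ P ∝ T: V₃ = V₂; P₃ = P₂·(T₃/T₂) = 3579 torr.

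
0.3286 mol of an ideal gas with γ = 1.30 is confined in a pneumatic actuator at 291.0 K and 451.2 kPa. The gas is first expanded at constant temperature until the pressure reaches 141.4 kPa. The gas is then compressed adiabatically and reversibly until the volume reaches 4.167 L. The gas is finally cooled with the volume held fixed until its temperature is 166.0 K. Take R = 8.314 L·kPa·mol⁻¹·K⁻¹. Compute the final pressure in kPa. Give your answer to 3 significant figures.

P₄ ≈ 109 kPa

From PV = nRT: V₁ = nRT₁/P₁ = 1.762 L.
T constant ⇒ Boyle's law P V = const: T₂ = T₁; V₂ = V₁·(P₁/P₂) = 5.622 L.
Reversible adiabatic, γ = 1.30: T₃ = T₂·(V₂/V₃)^(γ−1) = 318.4 K; P₃ = P₂·(V₂/V₃)^γ = 208.7 kPa.
V constant ⇒ P ∝ T: V₄ = V₃; P₄ = P₃·(T₄/T₃) = 108.8 kPa.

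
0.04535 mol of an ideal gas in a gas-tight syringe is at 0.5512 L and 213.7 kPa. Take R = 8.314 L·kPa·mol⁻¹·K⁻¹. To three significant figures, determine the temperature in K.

PV = nRT ⇒ T = PV/(nR) = (213.7 × 0.5512) / (0.04535 × 8.314)

T ≈ 312 K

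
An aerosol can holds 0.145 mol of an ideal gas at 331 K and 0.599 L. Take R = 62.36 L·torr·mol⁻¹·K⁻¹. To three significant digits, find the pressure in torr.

PV = nRT ⇒ P = nRT/V = (0.145 × 62.36 × 331) / 0.599

P ≈ 5.00e+03 torr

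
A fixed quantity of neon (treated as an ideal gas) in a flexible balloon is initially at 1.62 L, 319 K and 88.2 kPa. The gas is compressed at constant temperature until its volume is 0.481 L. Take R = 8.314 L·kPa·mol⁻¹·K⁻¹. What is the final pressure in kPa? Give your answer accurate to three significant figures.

P₂ ≈ 297 kPa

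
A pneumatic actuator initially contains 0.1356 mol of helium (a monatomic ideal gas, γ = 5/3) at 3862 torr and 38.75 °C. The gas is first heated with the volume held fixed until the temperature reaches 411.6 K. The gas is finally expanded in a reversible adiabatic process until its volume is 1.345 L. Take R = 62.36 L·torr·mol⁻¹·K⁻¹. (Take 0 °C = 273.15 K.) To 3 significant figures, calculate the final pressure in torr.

Convert: T₁ = 311.9 K.
From PV = nRT: V₁ = nRT₁/P₁ = 0.6829 L.
Isochoric, so P/T is constant: V₂ = V₁; P₂ = P₁·(T₂/T₁) = 5097 torr.
Adiabatic (γ = 5/3), T V^(γ−1) and P V^γ constant: T₃ = T₂·(V₂/V₃)^(γ−1) = 262.0 K; P₃ = P₂·(V₂/V₃)^γ = 1647 torr.

P₃ ≈ 1.65e+03 torr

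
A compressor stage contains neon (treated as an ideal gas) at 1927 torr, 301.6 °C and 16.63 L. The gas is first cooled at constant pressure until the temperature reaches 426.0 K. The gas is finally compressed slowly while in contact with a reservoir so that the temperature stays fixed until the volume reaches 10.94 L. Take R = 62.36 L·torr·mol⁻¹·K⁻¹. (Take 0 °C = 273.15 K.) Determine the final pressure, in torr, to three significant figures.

Convert: T₁ = 574.8 K.
P constant ⇒ V ∝ T: P₂ = P₁; V₂ = V₁·(T₂/T₁) = 12.33 L.
T constant ⇒ Boyle's law P V = const: T₃ = T₂; P₃ = P₂·(V₂/V₃) = 2171 torr.

P₃ ≈ 2.17e+03 torr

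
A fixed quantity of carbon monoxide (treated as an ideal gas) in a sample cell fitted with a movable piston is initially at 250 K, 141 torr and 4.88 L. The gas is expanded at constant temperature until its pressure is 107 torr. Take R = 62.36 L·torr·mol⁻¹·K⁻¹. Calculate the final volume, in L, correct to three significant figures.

V₂ ≈ 6.43 L

T constant ⇒ Boyle's law P V = const: T₂ = T₁; V₂ = V₁·(P₁/P₂) = 6.431 L.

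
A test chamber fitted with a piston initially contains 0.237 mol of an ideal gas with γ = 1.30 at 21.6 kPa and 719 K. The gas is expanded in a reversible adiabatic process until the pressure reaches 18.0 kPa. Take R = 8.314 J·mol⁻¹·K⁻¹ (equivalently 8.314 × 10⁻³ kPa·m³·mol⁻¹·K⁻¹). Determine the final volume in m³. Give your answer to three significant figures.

From PV = nRT: V₁ = nRT₁/P₁ = 0.06559 m³.
Reversible adiabatic, γ = 1.30: T₂ = T₁·(P₂/P₁)^((γ−1)/γ) = 689.4 K; V₂ = V₁·(P₁/P₂)^(1/γ) = 0.07546 m³.

V₂ ≈ 0.0755 m³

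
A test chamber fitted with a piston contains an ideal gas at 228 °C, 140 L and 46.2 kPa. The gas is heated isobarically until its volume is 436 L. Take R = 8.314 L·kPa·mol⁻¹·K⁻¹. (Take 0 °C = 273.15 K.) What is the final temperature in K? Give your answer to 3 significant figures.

T₂ ≈ 1.56e+03 K

Convert: T₁ = 501.1 K.
P constant ⇒ V ∝ T: P₂ = P₁; T₂ = T₁·(V₂/V₁) = 1561 K.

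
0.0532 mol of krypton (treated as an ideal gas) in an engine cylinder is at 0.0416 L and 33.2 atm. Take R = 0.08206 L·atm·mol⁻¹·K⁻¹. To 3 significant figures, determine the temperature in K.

PV = nRT ⇒ T = PV/(nR) = (33.2 × 0.0416) / (0.0532 × 0.08206)

T ≈ 316 K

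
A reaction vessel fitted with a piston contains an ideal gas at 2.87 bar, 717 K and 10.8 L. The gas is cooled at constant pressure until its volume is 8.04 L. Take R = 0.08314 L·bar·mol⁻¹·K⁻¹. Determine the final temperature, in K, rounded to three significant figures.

T₂ ≈ 534 K

P constant ⇒ V ∝ T: P₂ = P₁; T₂ = T₁·(V₂/V₁) = 533.8 K.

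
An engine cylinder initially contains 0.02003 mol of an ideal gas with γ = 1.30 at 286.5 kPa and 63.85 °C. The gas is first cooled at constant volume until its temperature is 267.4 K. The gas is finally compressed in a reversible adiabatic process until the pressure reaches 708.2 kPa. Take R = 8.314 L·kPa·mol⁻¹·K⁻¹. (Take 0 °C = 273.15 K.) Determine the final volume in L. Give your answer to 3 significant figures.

V₃ ≈ 0.0817 L

Convert: T₁ = 337.0 K.
From PV = nRT: V₁ = nRT₁/P₁ = 0.1959 L.
V constant ⇒ P ∝ T: V₂ = V₁; P₂ = P₁·(T₂/T₁) = 227.3 kPa.
Adiabatic (γ = 1.30), T V^(γ−1) and P V^γ constant: T₃ = T₂·(P₃/P₂)^((γ−1)/γ) = 347.6 K; V₃ = V₂·(P₂/P₃)^(1/γ) = 0.08173 L.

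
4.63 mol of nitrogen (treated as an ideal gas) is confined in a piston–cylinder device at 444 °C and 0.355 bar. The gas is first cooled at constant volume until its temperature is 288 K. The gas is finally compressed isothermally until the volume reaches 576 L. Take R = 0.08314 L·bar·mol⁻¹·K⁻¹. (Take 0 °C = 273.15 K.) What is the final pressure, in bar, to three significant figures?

P₃ ≈ 0.192 bar

Convert: T₁ = 717.1 K.
From PV = nRT: V₁ = nRT₁/P₁ = 777.6 L.
Isochoric, so P/T is constant: V₂ = V₁; P₂ = P₁·(T₂/T₁) = 0.1426 bar.
T constant ⇒ Boyle's law P V = const: T₃ = T₂; P₃ = P₂·(V₂/V₃) = 0.1925 bar.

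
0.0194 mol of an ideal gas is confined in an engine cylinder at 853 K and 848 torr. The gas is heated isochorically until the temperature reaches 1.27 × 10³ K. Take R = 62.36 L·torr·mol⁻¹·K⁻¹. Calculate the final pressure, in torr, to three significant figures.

From PV = nRT: V₁ = nRT₁/P₁ = 1.217 L.
V constant ⇒ P ∝ T: V₂ = V₁; P₂ = P₁·(T₂/T₁) = 1263 torr.

P₂ ≈ 1.26e+03 torr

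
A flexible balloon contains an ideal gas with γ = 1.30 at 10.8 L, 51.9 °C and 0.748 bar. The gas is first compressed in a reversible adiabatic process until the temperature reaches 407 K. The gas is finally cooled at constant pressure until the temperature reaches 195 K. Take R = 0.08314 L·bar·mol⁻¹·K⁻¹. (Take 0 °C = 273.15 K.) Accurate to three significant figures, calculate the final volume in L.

Convert: T₁ = 325.0 K.
Adiabatic (γ = 1.30), T V^(γ−1) and P V^γ constant: P₂ = P₁·(T₂/T₁)^(γ/(γ−1)) = 1.982 bar; V₂ = V₁·(T₁/T₂)^(1/(γ−1)) = 5.104 L.
P constant ⇒ V ∝ T: P₃ = P₂; V₃ = V₂·(T₃/T₂) = 2.446 L.

V₃ ≈ 2.45 L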